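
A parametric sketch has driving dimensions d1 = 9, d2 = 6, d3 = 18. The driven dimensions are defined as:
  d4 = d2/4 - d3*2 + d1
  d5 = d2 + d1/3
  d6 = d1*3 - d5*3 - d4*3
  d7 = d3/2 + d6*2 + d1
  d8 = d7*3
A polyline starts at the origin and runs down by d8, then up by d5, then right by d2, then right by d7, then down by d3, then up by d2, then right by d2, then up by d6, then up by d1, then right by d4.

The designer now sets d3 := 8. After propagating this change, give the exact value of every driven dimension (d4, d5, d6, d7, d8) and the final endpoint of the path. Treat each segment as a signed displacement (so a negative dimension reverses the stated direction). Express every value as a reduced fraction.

Apply edit: d3 := 8
  d4 = d2/4 - d3*2 + d1 = -11/2
  d5 = d2 + d1/3 = 9
  d6 = d1*3 - d5*3 - d4*3 = 33/2
  d7 = d3/2 + d6*2 + d1 = 46
  d8 = d7*3 = 138
Walk from origin (0, 0):
  seg 1: down by d8 = 138 → (0, -138)
  seg 2: up by d5 = 9 → (0, -129)
  seg 3: right by d2 = 6 → (6, -129)
  seg 4: right by d7 = 46 → (52, -129)
  seg 5: down by d3 = 8 → (52, -137)
  seg 6: up by d2 = 6 → (52, -131)
  seg 7: right by d2 = 6 → (58, -131)
  seg 8: up by d6 = 33/2 → (58, -229/2)
  seg 9: up by d1 = 9 → (58, -211/2)
  seg 10: right by d4 = -11/2 → (105/2, -211/2)

d4 = -11/2
d5 = 9
d6 = 33/2
d7 = 46
d8 = 138
endpoint = (105/2, -211/2)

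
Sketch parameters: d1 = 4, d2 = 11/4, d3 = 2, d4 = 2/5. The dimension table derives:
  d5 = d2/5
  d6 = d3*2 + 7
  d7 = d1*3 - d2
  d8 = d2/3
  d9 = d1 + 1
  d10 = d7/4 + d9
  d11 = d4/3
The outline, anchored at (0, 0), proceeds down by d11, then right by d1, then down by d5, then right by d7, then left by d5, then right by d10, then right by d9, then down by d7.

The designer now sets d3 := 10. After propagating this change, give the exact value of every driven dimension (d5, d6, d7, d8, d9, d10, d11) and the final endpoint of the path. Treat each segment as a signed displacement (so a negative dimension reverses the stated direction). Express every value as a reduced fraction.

d5 = 11/20
d6 = 27
d7 = 37/4
d8 = 11/12
d9 = 5
d10 = 117/16
d11 = 2/15
endpoint = (2001/80, -149/15)

Apply edit: d3 := 10
  d5 = d2/5 = 11/20
  d6 = d3*2 + 7 = 27
  d7 = d1*3 - d2 = 37/4
  d8 = d2/3 = 11/12
  d9 = d1 + 1 = 5
  d10 = d7/4 + d9 = 117/16
  d11 = d4/3 = 2/15
Walk from origin (0, 0):
  seg 1: down by d11 = 2/15 → (0, -2/15)
  seg 2: right by d1 = 4 → (4, -2/15)
  seg 3: down by d5 = 11/20 → (4, -41/60)
  seg 4: right by d7 = 37/4 → (53/4, -41/60)
  seg 5: left by d5 = 11/20 → (127/10, -41/60)
  seg 6: right by d10 = 117/16 → (1601/80, -41/60)
  seg 7: right by d9 = 5 → (2001/80, -41/60)
  seg 8: down by d7 = 37/4 → (2001/80, -149/15)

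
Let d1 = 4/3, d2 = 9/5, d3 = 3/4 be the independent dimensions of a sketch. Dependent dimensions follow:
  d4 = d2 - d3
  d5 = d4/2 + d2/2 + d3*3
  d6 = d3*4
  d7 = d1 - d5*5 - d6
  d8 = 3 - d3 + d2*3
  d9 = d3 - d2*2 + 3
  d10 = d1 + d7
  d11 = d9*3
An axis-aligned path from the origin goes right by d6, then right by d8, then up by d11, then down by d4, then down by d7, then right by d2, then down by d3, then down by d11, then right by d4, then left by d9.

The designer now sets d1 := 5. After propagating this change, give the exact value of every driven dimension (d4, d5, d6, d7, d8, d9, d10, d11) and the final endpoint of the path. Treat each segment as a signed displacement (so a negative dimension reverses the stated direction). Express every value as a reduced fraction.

d4 = 21/20
d5 = 147/40
d6 = 3
d7 = -131/8
d8 = 153/20
d9 = 3/20
d10 = -91/8
d11 = 9/20
endpoint = (267/20, 583/40)

Apply edit: d1 := 5
  d4 = d2 - d3 = 21/20
  d5 = d4/2 + d2/2 + d3*3 = 147/40
  d6 = d3*4 = 3
  d7 = d1 - d5*5 - d6 = -131/8
  d8 = 3 - d3 + d2*3 = 153/20
  d9 = d3 - d2*2 + 3 = 3/20
  d10 = d1 + d7 = -91/8
  d11 = d9*3 = 9/20
Walk from origin (0, 0):
  seg 1: right by d6 = 3 → (3, 0)
  seg 2: right by d8 = 153/20 → (213/20, 0)
  seg 3: up by d11 = 9/20 → (213/20, 9/20)
  seg 4: down by d4 = 21/20 → (213/20, -3/5)
  seg 5: down by d7 = -131/8 → (213/20, 631/40)
  seg 6: right by d2 = 9/5 → (249/20, 631/40)
  seg 7: down by d3 = 3/4 → (249/20, 601/40)
  seg 8: down by d11 = 9/20 → (249/20, 583/40)
  seg 9: right by d4 = 21/20 → (27/2, 583/40)
  seg 10: left by d9 = 3/20 → (267/20, 583/40)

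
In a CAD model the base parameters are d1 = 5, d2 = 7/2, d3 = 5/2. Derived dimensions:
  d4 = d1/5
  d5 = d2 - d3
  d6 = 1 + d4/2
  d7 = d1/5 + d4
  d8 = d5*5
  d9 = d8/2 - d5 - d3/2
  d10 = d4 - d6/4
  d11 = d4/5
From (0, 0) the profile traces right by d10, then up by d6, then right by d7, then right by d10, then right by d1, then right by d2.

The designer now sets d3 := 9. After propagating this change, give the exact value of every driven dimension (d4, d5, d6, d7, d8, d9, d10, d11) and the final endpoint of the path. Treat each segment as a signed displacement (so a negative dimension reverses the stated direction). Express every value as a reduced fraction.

d4 = 1
d5 = -11/2
d6 = 3/2
d7 = 2
d8 = -55/2
d9 = -51/4
d10 = 5/8
d11 = 1/5
endpoint = (47/4, 3/2)

Apply edit: d3 := 9
  d4 = d1/5 = 1
  d5 = d2 - d3 = -11/2
  d6 = 1 + d4/2 = 3/2
  d7 = d1/5 + d4 = 2
  d8 = d5*5 = -55/2
  d9 = d8/2 - d5 - d3/2 = -51/4
  d10 = d4 - d6/4 = 5/8
  d11 = d4/5 = 1/5
Walk from origin (0, 0):
  seg 1: right by d10 = 5/8 → (5/8, 0)
  seg 2: up by d6 = 3/2 → (5/8, 3/2)
  seg 3: right by d7 = 2 → (21/8, 3/2)
  seg 4: right by d10 = 5/8 → (13/4, 3/2)
  seg 5: right by d1 = 5 → (33/4, 3/2)
  seg 6: right by d2 = 7/2 → (47/4, 3/2)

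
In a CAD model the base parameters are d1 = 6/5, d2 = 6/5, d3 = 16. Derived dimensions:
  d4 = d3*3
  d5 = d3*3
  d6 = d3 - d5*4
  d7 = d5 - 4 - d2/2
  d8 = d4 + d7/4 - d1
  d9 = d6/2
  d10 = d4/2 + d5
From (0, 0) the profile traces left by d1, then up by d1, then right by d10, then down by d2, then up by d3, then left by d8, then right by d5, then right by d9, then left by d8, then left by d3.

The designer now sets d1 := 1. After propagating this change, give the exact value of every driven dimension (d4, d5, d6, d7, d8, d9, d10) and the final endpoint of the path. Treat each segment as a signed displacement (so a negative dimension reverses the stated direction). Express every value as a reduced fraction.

Apply edit: d1 := 1
  d4 = d3*3 = 48
  d5 = d3*3 = 48
  d6 = d3 - d5*4 = -176
  d7 = d5 - 4 - d2/2 = 217/5
  d8 = d4 + d7/4 - d1 = 1157/20
  d9 = d6/2 = -88
  d10 = d4/2 + d5 = 72
Walk from origin (0, 0):
  seg 1: left by d1 = 1 → (-1, 0)
  seg 2: up by d1 = 1 → (-1, 1)
  seg 3: right by d10 = 72 → (71, 1)
  seg 4: down by d2 = 6/5 → (71, -1/5)
  seg 5: up by d3 = 16 → (71, 79/5)
  seg 6: left by d8 = 1157/20 → (263/20, 79/5)
  seg 7: right by d5 = 48 → (1223/20, 79/5)
  seg 8: right by d9 = -88 → (-537/20, 79/5)
  seg 9: left by d8 = 1157/20 → (-847/10, 79/5)
  seg 10: left by d3 = 16 → (-1007/10, 79/5)

d4 = 48
d5 = 48
d6 = -176
d7 = 217/5
d8 = 1157/20
d9 = -88
d10 = 72
endpoint = (-1007/10, 79/5)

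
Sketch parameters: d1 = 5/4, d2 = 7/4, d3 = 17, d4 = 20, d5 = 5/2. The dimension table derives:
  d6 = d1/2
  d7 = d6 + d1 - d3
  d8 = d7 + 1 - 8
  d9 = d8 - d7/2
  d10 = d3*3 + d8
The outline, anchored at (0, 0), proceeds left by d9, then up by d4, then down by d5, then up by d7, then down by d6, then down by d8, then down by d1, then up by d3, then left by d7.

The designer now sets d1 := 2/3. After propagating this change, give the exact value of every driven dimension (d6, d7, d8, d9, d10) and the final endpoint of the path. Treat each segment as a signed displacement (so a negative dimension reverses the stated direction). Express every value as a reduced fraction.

Apply edit: d1 := 2/3
  d6 = d1/2 = 1/3
  d7 = d6 + d1 - d3 = -16
  d8 = d7 + 1 - 8 = -23
  d9 = d8 - d7/2 = -15
  d10 = d3*3 + d8 = 28
Walk from origin (0, 0):
  seg 1: left by d9 = -15 → (15, 0)
  seg 2: up by d4 = 20 → (15, 20)
  seg 3: down by d5 = 5/2 → (15, 35/2)
  seg 4: up by d7 = -16 → (15, 3/2)
  seg 5: down by d6 = 1/3 → (15, 7/6)
  seg 6: down by d8 = -23 → (15, 145/6)
  seg 7: down by d1 = 2/3 → (15, 47/2)
  seg 8: up by d3 = 17 → (15, 81/2)
  seg 9: left by d7 = -16 → (31, 81/2)

d6 = 1/3
d7 = -16
d8 = -23
d9 = -15
d10 = 28
endpoint = (31, 81/2)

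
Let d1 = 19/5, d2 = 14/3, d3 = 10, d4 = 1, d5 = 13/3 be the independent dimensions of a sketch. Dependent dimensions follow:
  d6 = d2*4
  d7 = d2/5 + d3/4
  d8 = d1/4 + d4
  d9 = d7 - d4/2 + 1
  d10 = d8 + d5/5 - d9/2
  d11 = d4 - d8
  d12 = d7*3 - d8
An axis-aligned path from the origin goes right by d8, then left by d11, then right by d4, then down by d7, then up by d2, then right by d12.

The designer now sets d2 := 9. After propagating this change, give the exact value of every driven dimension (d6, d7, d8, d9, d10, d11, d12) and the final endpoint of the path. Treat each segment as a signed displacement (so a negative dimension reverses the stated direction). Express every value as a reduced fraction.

Apply edit: d2 := 9
  d6 = d2*4 = 36
  d7 = d2/5 + d3/4 = 43/10
  d8 = d1/4 + d4 = 39/20
  d9 = d7 - d4/2 + 1 = 24/5
  d10 = d8 + d5/5 - d9/2 = 5/12
  d11 = d4 - d8 = -19/20
  d12 = d7*3 - d8 = 219/20
Walk from origin (0, 0):
  seg 1: right by d8 = 39/20 → (39/20, 0)
  seg 2: left by d11 = -19/20 → (29/10, 0)
  seg 3: right by d4 = 1 → (39/10, 0)
  seg 4: down by d7 = 43/10 → (39/10, -43/10)
  seg 5: up by d2 = 9 → (39/10, 47/10)
  seg 6: right by d12 = 219/20 → (297/20, 47/10)

d6 = 36
d7 = 43/10
d8 = 39/20
d9 = 24/5
d10 = 5/12
d11 = -19/20
d12 = 219/20
endpoint = (297/20, 47/10)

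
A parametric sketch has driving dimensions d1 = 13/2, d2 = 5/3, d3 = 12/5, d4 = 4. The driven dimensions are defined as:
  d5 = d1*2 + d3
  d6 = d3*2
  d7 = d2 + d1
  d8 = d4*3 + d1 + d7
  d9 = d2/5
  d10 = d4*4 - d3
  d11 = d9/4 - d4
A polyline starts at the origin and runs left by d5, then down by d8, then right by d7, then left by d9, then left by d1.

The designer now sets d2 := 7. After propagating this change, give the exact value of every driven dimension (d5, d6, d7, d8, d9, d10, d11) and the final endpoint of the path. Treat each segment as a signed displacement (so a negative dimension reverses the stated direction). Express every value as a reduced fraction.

Apply edit: d2 := 7
  d5 = d1*2 + d3 = 77/5
  d6 = d3*2 = 24/5
  d7 = d2 + d1 = 27/2
  d8 = d4*3 + d1 + d7 = 32
  d9 = d2/5 = 7/5
  d10 = d4*4 - d3 = 68/5
  d11 = d9/4 - d4 = -73/20
Walk from origin (0, 0):
  seg 1: left by d5 = 77/5 → (-77/5, 0)
  seg 2: down by d8 = 32 → (-77/5, -32)
  seg 3: right by d7 = 27/2 → (-19/10, -32)
  seg 4: left by d9 = 7/5 → (-33/10, -32)
  seg 5: left by d1 = 13/2 → (-49/5, -32)

d5 = 77/5
d6 = 24/5
d7 = 27/2
d8 = 32
d9 = 7/5
d10 = 68/5
d11 = -73/20
endpoint = (-49/5, -32)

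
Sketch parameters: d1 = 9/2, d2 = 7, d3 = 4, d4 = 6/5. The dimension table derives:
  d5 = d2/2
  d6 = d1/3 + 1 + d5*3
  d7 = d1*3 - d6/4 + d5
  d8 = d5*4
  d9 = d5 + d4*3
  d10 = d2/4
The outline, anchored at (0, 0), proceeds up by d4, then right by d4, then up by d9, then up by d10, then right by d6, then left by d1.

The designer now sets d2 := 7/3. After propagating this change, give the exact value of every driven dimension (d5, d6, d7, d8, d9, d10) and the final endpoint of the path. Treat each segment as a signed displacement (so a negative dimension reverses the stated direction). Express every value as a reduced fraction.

d5 = 7/6
d6 = 6
d7 = 79/6
d8 = 14/3
d9 = 143/30
d10 = 7/12
endpoint = (27/10, 131/20)

Apply edit: d2 := 7/3
  d5 = d2/2 = 7/6
  d6 = d1/3 + 1 + d5*3 = 6
  d7 = d1*3 - d6/4 + d5 = 79/6
  d8 = d5*4 = 14/3
  d9 = d5 + d4*3 = 143/30
  d10 = d2/4 = 7/12
Walk from origin (0, 0):
  seg 1: up by d4 = 6/5 → (0, 6/5)
  seg 2: right by d4 = 6/5 → (6/5, 6/5)
  seg 3: up by d9 = 143/30 → (6/5, 179/30)
  seg 4: up by d10 = 7/12 → (6/5, 131/20)
  seg 5: right by d6 = 6 → (36/5, 131/20)
  seg 6: left by d1 = 9/2 → (27/10, 131/20)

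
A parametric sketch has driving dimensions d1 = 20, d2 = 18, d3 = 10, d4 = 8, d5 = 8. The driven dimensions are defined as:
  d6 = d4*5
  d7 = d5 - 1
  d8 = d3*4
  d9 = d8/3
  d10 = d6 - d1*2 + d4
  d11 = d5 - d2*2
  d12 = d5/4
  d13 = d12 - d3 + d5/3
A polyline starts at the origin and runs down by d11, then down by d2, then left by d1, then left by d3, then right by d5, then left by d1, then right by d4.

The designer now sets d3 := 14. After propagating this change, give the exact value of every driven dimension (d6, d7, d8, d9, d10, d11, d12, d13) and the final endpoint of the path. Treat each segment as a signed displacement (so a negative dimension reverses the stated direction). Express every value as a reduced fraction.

Apply edit: d3 := 14
  d6 = d4*5 = 40
  d7 = d5 - 1 = 7
  d8 = d3*4 = 56
  d9 = d8/3 = 56/3
  d10 = d6 - d1*2 + d4 = 8
  d11 = d5 - d2*2 = -28
  d12 = d5/4 = 2
  d13 = d12 - d3 + d5/3 = -28/3
Walk from origin (0, 0):
  seg 1: down by d11 = -28 → (0, 28)
  seg 2: down by d2 = 18 → (0, 10)
  seg 3: left by d1 = 20 → (-20, 10)
  seg 4: left by d3 = 14 → (-34, 10)
  seg 5: right by d5 = 8 → (-26, 10)
  seg 6: left by d1 = 20 → (-46, 10)
  seg 7: right by d4 = 8 → (-38, 10)

d6 = 40
d7 = 7
d8 = 56
d9 = 56/3
d10 = 8
d11 = -28
d12 = 2
d13 = -28/3
endpoint = (-38, 10)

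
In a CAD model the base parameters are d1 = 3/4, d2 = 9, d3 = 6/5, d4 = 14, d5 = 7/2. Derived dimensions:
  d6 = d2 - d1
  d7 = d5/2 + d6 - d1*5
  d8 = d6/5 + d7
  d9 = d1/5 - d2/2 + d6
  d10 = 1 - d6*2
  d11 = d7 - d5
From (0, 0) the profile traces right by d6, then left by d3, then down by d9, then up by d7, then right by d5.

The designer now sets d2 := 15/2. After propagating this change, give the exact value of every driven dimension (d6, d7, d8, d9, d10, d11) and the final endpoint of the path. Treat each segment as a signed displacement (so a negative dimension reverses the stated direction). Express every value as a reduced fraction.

Apply edit: d2 := 15/2
  d6 = d2 - d1 = 27/4
  d7 = d5/2 + d6 - d1*5 = 19/4
  d8 = d6/5 + d7 = 61/10
  d9 = d1/5 - d2/2 + d6 = 63/20
  d10 = 1 - d6*2 = -25/2
  d11 = d7 - d5 = 5/4
Walk from origin (0, 0):
  seg 1: right by d6 = 27/4 → (27/4, 0)
  seg 2: left by d3 = 6/5 → (111/20, 0)
  seg 3: down by d9 = 63/20 → (111/20, -63/20)
  seg 4: up by d7 = 19/4 → (111/20, 8/5)
  seg 5: right by d5 = 7/2 → (181/20, 8/5)

d6 = 27/4
d7 = 19/4
d8 = 61/10
d9 = 63/20
d10 = -25/2
d11 = 5/4
endpoint = (181/20, 8/5)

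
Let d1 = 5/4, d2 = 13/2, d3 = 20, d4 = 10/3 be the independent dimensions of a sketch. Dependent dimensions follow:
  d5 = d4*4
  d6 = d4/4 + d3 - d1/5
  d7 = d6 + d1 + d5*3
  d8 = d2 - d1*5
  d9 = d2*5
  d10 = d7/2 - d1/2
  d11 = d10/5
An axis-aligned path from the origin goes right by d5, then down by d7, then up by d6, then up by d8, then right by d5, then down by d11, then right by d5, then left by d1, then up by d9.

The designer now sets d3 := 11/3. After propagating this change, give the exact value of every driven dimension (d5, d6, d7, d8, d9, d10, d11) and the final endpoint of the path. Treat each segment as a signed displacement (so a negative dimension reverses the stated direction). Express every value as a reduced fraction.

d5 = 40/3
d6 = 17/4
d7 = 91/2
d8 = 1/4
d9 = 65/2
d10 = 177/8
d11 = 177/40
endpoint = (155/4, -517/40)

Apply edit: d3 := 11/3
  d5 = d4*4 = 40/3
  d6 = d4/4 + d3 - d1/5 = 17/4
  d7 = d6 + d1 + d5*3 = 91/2
  d8 = d2 - d1*5 = 1/4
  d9 = d2*5 = 65/2
  d10 = d7/2 - d1/2 = 177/8
  d11 = d10/5 = 177/40
Walk from origin (0, 0):
  seg 1: right by d5 = 40/3 → (40/3, 0)
  seg 2: down by d7 = 91/2 → (40/3, -91/2)
  seg 3: up by d6 = 17/4 → (40/3, -165/4)
  seg 4: up by d8 = 1/4 → (40/3, -41)
  seg 5: right by d5 = 40/3 → (80/3, -41)
  seg 6: down by d11 = 177/40 → (80/3, -1817/40)
  seg 7: right by d5 = 40/3 → (40, -1817/40)
  seg 8: left by d1 = 5/4 → (155/4, -1817/40)
  seg 9: up by d9 = 65/2 → (155/4, -517/40)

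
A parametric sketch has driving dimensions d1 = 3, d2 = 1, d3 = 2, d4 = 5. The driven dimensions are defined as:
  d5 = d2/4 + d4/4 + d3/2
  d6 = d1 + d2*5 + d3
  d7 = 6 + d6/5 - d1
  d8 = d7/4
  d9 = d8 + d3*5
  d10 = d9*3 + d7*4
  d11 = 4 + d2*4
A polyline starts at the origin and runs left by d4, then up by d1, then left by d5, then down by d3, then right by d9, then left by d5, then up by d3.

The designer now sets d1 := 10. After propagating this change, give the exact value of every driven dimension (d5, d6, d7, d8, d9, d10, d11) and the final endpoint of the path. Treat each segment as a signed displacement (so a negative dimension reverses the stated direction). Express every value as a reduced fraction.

Apply edit: d1 := 10
  d5 = d2/4 + d4/4 + d3/2 = 5/2
  d6 = d1 + d2*5 + d3 = 17
  d7 = 6 + d6/5 - d1 = -3/5
  d8 = d7/4 = -3/20
  d9 = d8 + d3*5 = 197/20
  d10 = d9*3 + d7*4 = 543/20
  d11 = 4 + d2*4 = 8
Walk from origin (0, 0):
  seg 1: left by d4 = 5 → (-5, 0)
  seg 2: up by d1 = 10 → (-5, 10)
  seg 3: left by d5 = 5/2 → (-15/2, 10)
  seg 4: down by d3 = 2 → (-15/2, 8)
  seg 5: right by d9 = 197/20 → (47/20, 8)
  seg 6: left by d5 = 5/2 → (-3/20, 8)
  seg 7: up by d3 = 2 → (-3/20, 10)

d5 = 5/2
d6 = 17
d7 = -3/5
d8 = -3/20
d9 = 197/20
d10 = 543/20
d11 = 8
endpoint = (-3/20, 10)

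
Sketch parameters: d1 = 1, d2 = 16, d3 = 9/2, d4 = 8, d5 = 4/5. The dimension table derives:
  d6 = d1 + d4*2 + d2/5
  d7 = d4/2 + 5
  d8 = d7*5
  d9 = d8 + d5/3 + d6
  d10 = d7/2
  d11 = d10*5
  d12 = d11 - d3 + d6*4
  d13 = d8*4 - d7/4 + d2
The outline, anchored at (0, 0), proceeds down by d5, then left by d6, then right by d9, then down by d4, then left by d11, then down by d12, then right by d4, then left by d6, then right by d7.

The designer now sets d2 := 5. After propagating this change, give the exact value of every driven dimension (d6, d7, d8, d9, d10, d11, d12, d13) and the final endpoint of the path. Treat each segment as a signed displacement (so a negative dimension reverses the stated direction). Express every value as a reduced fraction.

d6 = 18
d7 = 9
d8 = 45
d9 = 949/15
d10 = 9/2
d11 = 45/2
d12 = 90
d13 = 731/4
endpoint = (653/30, -494/5)

Apply edit: d2 := 5
  d6 = d1 + d4*2 + d2/5 = 18
  d7 = d4/2 + 5 = 9
  d8 = d7*5 = 45
  d9 = d8 + d5/3 + d6 = 949/15
  d10 = d7/2 = 9/2
  d11 = d10*5 = 45/2
  d12 = d11 - d3 + d6*4 = 90
  d13 = d8*4 - d7/4 + d2 = 731/4
Walk from origin (0, 0):
  seg 1: down by d5 = 4/5 → (0, -4/5)
  seg 2: left by d6 = 18 → (-18, -4/5)
  seg 3: right by d9 = 949/15 → (679/15, -4/5)
  seg 4: down by d4 = 8 → (679/15, -44/5)
  seg 5: left by d11 = 45/2 → (683/30, -44/5)
  seg 6: down by d12 = 90 → (683/30, -494/5)
  seg 7: right by d4 = 8 → (923/30, -494/5)
  seg 8: left by d6 = 18 → (383/30, -494/5)
  seg 9: right by d7 = 9 → (653/30, -494/5)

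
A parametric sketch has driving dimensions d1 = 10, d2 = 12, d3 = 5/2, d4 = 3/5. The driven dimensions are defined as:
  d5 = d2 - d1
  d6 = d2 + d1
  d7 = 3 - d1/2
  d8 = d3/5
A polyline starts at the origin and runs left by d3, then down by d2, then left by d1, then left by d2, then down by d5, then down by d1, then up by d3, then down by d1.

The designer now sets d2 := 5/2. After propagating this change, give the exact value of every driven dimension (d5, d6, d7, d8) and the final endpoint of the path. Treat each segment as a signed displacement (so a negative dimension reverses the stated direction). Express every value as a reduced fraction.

Apply edit: d2 := 5/2
  d5 = d2 - d1 = -15/2
  d6 = d2 + d1 = 25/2
  d7 = 3 - d1/2 = -2
  d8 = d3/5 = 1/2
Walk from origin (0, 0):
  seg 1: left by d3 = 5/2 → (-5/2, 0)
  seg 2: down by d2 = 5/2 → (-5/2, -5/2)
  seg 3: left by d1 = 10 → (-25/2, -5/2)
  seg 4: left by d2 = 5/2 → (-15, -5/2)
  seg 5: down by d5 = -15/2 → (-15, 5)
  seg 6: down by d1 = 10 → (-15, -5)
  seg 7: up by d3 = 5/2 → (-15, -5/2)
  seg 8: down by d1 = 10 → (-15, -25/2)

d5 = -15/2
d6 = 25/2
d7 = -2
d8 = 1/2
endpoint = (-15, -25/2)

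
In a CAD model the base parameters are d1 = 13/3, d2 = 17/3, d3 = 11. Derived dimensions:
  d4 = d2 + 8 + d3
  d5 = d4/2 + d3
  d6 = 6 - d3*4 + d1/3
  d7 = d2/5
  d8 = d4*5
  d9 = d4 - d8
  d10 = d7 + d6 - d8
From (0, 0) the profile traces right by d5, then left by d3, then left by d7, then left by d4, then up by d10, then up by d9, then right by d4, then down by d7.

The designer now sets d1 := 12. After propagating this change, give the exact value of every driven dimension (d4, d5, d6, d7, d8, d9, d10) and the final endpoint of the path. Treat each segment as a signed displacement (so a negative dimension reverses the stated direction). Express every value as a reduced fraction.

Apply edit: d1 := 12
  d4 = d2 + 8 + d3 = 74/3
  d5 = d4/2 + d3 = 70/3
  d6 = 6 - d3*4 + d1/3 = -34
  d7 = d2/5 = 17/15
  d8 = d4*5 = 370/3
  d9 = d4 - d8 = -296/3
  d10 = d7 + d6 - d8 = -781/5
Walk from origin (0, 0):
  seg 1: right by d5 = 70/3 → (70/3, 0)
  seg 2: left by d3 = 11 → (37/3, 0)
  seg 3: left by d7 = 17/15 → (56/5, 0)
  seg 4: left by d4 = 74/3 → (-202/15, 0)
  seg 5: up by d10 = -781/5 → (-202/15, -781/5)
  seg 6: up by d9 = -296/3 → (-202/15, -3823/15)
  seg 7: right by d4 = 74/3 → (56/5, -3823/15)
  seg 8: down by d7 = 17/15 → (56/5, -256)

d4 = 74/3
d5 = 70/3
d6 = -34
d7 = 17/15
d8 = 370/3
d9 = -296/3
d10 = -781/5
endpoint = (56/5, -256)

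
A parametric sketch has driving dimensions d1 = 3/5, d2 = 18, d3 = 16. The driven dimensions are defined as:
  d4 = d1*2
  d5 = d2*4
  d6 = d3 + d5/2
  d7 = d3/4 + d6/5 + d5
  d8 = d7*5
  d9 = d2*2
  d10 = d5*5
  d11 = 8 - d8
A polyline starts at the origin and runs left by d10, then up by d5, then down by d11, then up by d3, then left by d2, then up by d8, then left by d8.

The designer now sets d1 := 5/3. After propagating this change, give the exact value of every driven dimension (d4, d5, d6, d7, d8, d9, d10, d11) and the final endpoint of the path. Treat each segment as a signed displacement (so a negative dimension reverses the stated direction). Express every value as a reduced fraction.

d4 = 10/3
d5 = 72
d6 = 52
d7 = 432/5
d8 = 432
d9 = 36
d10 = 360
d11 = -424
endpoint = (-810, 944)

Apply edit: d1 := 5/3
  d4 = d1*2 = 10/3
  d5 = d2*4 = 72
  d6 = d3 + d5/2 = 52
  d7 = d3/4 + d6/5 + d5 = 432/5
  d8 = d7*5 = 432
  d9 = d2*2 = 36
  d10 = d5*5 = 360
  d11 = 8 - d8 = -424
Walk from origin (0, 0):
  seg 1: left by d10 = 360 → (-360, 0)
  seg 2: up by d5 = 72 → (-360, 72)
  seg 3: down by d11 = -424 → (-360, 496)
  seg 4: up by d3 = 16 → (-360, 512)
  seg 5: left by d2 = 18 → (-378, 512)
  seg 6: up by d8 = 432 → (-378, 944)
  seg 7: left by d8 = 432 → (-810, 944)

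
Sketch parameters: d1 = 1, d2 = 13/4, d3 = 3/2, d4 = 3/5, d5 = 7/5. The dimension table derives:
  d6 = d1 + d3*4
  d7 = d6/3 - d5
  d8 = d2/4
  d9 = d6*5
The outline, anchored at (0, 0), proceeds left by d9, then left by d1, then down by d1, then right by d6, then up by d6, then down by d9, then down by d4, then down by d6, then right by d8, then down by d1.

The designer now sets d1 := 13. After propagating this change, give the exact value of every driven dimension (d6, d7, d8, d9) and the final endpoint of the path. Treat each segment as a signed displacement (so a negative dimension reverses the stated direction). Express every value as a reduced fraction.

d6 = 19
d7 = 74/15
d8 = 13/16
d9 = 95
endpoint = (-1411/16, -608/5)

Apply edit: d1 := 13
  d6 = d1 + d3*4 = 19
  d7 = d6/3 - d5 = 74/15
  d8 = d2/4 = 13/16
  d9 = d6*5 = 95
Walk from origin (0, 0):
  seg 1: left by d9 = 95 → (-95, 0)
  seg 2: left by d1 = 13 → (-108, 0)
  seg 3: down by d1 = 13 → (-108, -13)
  seg 4: right by d6 = 19 → (-89, -13)
  seg 5: up by d6 = 19 → (-89, 6)
  seg 6: down by d9 = 95 → (-89, -89)
  seg 7: down by d4 = 3/5 → (-89, -448/5)
  seg 8: down by d6 = 19 → (-89, -543/5)
  seg 9: right by d8 = 13/16 → (-1411/16, -543/5)
  seg 10: down by d1 = 13 → (-1411/16, -608/5)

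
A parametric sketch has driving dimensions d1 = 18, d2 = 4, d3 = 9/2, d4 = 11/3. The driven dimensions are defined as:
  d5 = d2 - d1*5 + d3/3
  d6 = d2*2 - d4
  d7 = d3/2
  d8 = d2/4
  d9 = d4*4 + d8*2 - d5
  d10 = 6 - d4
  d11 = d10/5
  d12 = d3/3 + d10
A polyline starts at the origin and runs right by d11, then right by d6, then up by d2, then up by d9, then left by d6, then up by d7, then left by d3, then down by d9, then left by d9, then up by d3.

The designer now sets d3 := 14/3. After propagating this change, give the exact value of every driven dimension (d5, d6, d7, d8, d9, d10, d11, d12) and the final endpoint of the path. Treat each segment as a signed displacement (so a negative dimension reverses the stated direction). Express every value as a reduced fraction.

d5 = -760/9
d6 = 13/3
d7 = 7/3
d8 = 1
d9 = 910/9
d10 = 7/3
d11 = 7/15
d12 = 35/9
endpoint = (-4739/45, 11)

Apply edit: d3 := 14/3
  d5 = d2 - d1*5 + d3/3 = -760/9
  d6 = d2*2 - d4 = 13/3
  d7 = d3/2 = 7/3
  d8 = d2/4 = 1
  d9 = d4*4 + d8*2 - d5 = 910/9
  d10 = 6 - d4 = 7/3
  d11 = d10/5 = 7/15
  d12 = d3/3 + d10 = 35/9
Walk from origin (0, 0):
  seg 1: right by d11 = 7/15 → (7/15, 0)
  seg 2: right by d6 = 13/3 → (24/5, 0)
  seg 3: up by d2 = 4 → (24/5, 4)
  seg 4: up by d9 = 910/9 → (24/5, 946/9)
  seg 5: left by d6 = 13/3 → (7/15, 946/9)
  seg 6: up by d7 = 7/3 → (7/15, 967/9)
  seg 7: left by d3 = 14/3 → (-21/5, 967/9)
  seg 8: down by d9 = 910/9 → (-21/5, 19/3)
  seg 9: left by d9 = 910/9 → (-4739/45, 19/3)
  seg 10: up by d3 = 14/3 → (-4739/45, 11)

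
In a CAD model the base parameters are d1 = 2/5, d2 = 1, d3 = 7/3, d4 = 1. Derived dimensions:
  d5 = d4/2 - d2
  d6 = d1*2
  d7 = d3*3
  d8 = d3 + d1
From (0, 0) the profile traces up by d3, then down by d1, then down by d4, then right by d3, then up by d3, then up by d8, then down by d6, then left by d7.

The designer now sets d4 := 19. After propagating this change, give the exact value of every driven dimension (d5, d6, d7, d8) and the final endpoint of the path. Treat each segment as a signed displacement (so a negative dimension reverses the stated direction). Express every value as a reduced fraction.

Apply edit: d4 := 19
  d5 = d4/2 - d2 = 17/2
  d6 = d1*2 = 4/5
  d7 = d3*3 = 7
  d8 = d3 + d1 = 41/15
Walk from origin (0, 0):
  seg 1: up by d3 = 7/3 → (0, 7/3)
  seg 2: down by d1 = 2/5 → (0, 29/15)
  seg 3: down by d4 = 19 → (0, -256/15)
  seg 4: right by d3 = 7/3 → (7/3, -256/15)
  seg 5: up by d3 = 7/3 → (7/3, -221/15)
  seg 6: up by d8 = 41/15 → (7/3, -12)
  seg 7: down by d6 = 4/5 → (7/3, -64/5)
  seg 8: left by d7 = 7 → (-14/3, -64/5)

d5 = 17/2
d6 = 4/5
d7 = 7
d8 = 41/15
endpoint = (-14/3, -64/5)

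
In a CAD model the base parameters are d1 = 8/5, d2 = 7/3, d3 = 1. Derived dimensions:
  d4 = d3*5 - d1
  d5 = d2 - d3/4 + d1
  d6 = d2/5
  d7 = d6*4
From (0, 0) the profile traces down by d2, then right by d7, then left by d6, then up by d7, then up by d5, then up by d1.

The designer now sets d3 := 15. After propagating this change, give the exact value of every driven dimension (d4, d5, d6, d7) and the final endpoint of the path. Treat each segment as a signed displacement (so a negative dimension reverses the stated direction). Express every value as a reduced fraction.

d4 = 367/5
d5 = 11/60
d6 = 7/15
d7 = 28/15
endpoint = (7/5, 79/60)

Apply edit: d3 := 15
  d4 = d3*5 - d1 = 367/5
  d5 = d2 - d3/4 + d1 = 11/60
  d6 = d2/5 = 7/15
  d7 = d6*4 = 28/15
Walk from origin (0, 0):
  seg 1: down by d2 = 7/3 → (0, -7/3)
  seg 2: right by d7 = 28/15 → (28/15, -7/3)
  seg 3: left by d6 = 7/15 → (7/5, -7/3)
  seg 4: up by d7 = 28/15 → (7/5, -7/15)
  seg 5: up by d5 = 11/60 → (7/5, -17/60)
  seg 6: up by d1 = 8/5 → (7/5, 79/60)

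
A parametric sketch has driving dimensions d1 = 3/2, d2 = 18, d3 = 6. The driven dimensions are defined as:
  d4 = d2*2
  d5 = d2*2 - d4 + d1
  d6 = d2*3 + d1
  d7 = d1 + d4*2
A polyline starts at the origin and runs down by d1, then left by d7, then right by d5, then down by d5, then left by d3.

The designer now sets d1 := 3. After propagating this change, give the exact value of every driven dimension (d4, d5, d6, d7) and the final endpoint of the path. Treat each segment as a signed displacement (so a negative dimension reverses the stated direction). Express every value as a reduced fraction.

Apply edit: d1 := 3
  d4 = d2*2 = 36
  d5 = d2*2 - d4 + d1 = 3
  d6 = d2*3 + d1 = 57
  d7 = d1 + d4*2 = 75
Walk from origin (0, 0):
  seg 1: down by d1 = 3 → (0, -3)
  seg 2: left by d7 = 75 → (-75, -3)
  seg 3: right by d5 = 3 → (-72, -3)
  seg 4: down by d5 = 3 → (-72, -6)
  seg 5: left by d3 = 6 → (-78, -6)

d4 = 36
d5 = 3
d6 = 57
d7 = 75
endpoint = (-78, -6)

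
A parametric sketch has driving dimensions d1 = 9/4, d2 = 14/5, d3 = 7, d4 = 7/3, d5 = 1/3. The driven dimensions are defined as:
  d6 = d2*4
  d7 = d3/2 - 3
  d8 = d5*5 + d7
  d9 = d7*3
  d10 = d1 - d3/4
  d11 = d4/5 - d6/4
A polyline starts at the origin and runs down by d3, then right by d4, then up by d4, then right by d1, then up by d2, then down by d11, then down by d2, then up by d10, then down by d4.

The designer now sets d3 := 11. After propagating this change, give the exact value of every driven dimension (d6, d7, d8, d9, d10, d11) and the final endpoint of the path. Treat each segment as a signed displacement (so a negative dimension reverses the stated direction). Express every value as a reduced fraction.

d6 = 56/5
d7 = 5/2
d8 = 25/6
d9 = 15/2
d10 = -1/2
d11 = -7/3
endpoint = (55/12, -55/6)

Apply edit: d3 := 11
  d6 = d2*4 = 56/5
  d7 = d3/2 - 3 = 5/2
  d8 = d5*5 + d7 = 25/6
  d9 = d7*3 = 15/2
  d10 = d1 - d3/4 = -1/2
  d11 = d4/5 - d6/4 = -7/3
Walk from origin (0, 0):
  seg 1: down by d3 = 11 → (0, -11)
  seg 2: right by d4 = 7/3 → (7/3, -11)
  seg 3: up by d4 = 7/3 → (7/3, -26/3)
  seg 4: right by d1 = 9/4 → (55/12, -26/3)
  seg 5: up by d2 = 14/5 → (55/12, -88/15)
  seg 6: down by d11 = -7/3 → (55/12, -53/15)
  seg 7: down by d2 = 14/5 → (55/12, -19/3)
  seg 8: up by d10 = -1/2 → (55/12, -41/6)
  seg 9: down by d4 = 7/3 → (55/12, -55/6)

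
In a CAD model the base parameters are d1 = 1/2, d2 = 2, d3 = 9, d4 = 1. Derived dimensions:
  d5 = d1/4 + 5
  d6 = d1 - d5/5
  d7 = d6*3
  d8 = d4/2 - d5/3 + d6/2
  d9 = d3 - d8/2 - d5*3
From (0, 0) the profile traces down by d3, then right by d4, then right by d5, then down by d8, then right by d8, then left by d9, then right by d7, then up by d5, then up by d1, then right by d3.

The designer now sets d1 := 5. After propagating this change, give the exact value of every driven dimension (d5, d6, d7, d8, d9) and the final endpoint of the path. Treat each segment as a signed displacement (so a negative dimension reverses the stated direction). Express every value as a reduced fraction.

Apply edit: d1 := 5
  d5 = d1/4 + 5 = 25/4
  d6 = d1 - d5/5 = 15/4
  d7 = d6*3 = 45/4
  d8 = d4/2 - d5/3 + d6/2 = 7/24
  d9 = d3 - d8/2 - d5*3 = -475/48
Walk from origin (0, 0):
  seg 1: down by d3 = 9 → (0, -9)
  seg 2: right by d4 = 1 → (1, -9)
  seg 3: right by d5 = 25/4 → (29/4, -9)
  seg 4: down by d8 = 7/24 → (29/4, -223/24)
  seg 5: right by d8 = 7/24 → (181/24, -223/24)
  seg 6: left by d9 = -475/48 → (279/16, -223/24)
  seg 7: right by d7 = 45/4 → (459/16, -223/24)
  seg 8: up by d5 = 25/4 → (459/16, -73/24)
  seg 9: up by d1 = 5 → (459/16, 47/24)
  seg 10: right by d3 = 9 → (603/16, 47/24)

d5 = 25/4
d6 = 15/4
d7 = 45/4
d8 = 7/24
d9 = -475/48
endpoint = (603/16, 47/24)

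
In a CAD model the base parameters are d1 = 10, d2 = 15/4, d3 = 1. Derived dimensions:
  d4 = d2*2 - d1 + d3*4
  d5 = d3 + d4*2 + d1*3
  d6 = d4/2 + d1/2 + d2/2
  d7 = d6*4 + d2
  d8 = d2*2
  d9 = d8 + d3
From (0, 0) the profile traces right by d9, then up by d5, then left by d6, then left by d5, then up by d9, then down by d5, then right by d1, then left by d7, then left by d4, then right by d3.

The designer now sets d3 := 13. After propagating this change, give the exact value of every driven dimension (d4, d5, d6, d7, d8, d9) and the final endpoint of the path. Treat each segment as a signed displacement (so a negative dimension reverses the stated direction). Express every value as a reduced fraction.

d4 = 99/2
d5 = 142
d6 = 253/8
d7 = 521/4
d8 = 15/2
d9 = 41/2
endpoint = (-2479/8, 41/2)

Apply edit: d3 := 13
  d4 = d2*2 - d1 + d3*4 = 99/2
  d5 = d3 + d4*2 + d1*3 = 142
  d6 = d4/2 + d1/2 + d2/2 = 253/8
  d7 = d6*4 + d2 = 521/4
  d8 = d2*2 = 15/2
  d9 = d8 + d3 = 41/2
Walk from origin (0, 0):
  seg 1: right by d9 = 41/2 → (41/2, 0)
  seg 2: up by d5 = 142 → (41/2, 142)
  seg 3: left by d6 = 253/8 → (-89/8, 142)
  seg 4: left by d5 = 142 → (-1225/8, 142)
  seg 5: up by d9 = 41/2 → (-1225/8, 325/2)
  seg 6: down by d5 = 142 → (-1225/8, 41/2)
  seg 7: right by d1 = 10 → (-1145/8, 41/2)
  seg 8: left by d7 = 521/4 → (-2187/8, 41/2)
  seg 9: left by d4 = 99/2 → (-2583/8, 41/2)
  seg 10: right by d3 = 13 → (-2479/8, 41/2)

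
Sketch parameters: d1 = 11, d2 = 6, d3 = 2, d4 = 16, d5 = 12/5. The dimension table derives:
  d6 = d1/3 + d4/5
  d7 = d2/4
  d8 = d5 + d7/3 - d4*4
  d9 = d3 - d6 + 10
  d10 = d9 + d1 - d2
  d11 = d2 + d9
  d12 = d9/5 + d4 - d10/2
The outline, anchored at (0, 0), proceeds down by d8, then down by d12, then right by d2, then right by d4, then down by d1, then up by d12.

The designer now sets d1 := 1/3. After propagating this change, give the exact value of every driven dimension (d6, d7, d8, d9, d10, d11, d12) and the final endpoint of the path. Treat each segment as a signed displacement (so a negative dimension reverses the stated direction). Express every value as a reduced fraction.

Apply edit: d1 := 1/3
  d6 = d1/3 + d4/5 = 149/45
  d7 = d2/4 = 3/2
  d8 = d5 + d7/3 - d4*4 = -611/10
  d9 = d3 - d6 + 10 = 391/45
  d10 = d9 + d1 - d2 = 136/45
  d11 = d2 + d9 = 661/45
  d12 = d9/5 + d4 - d10/2 = 1217/75
Walk from origin (0, 0):
  seg 1: down by d8 = -611/10 → (0, 611/10)
  seg 2: down by d12 = 1217/75 → (0, 6731/150)
  seg 3: right by d2 = 6 → (6, 6731/150)
  seg 4: right by d4 = 16 → (22, 6731/150)
  seg 5: down by d1 = 1/3 → (22, 2227/50)
  seg 6: up by d12 = 1217/75 → (22, 1823/30)

d6 = 149/45
d7 = 3/2
d8 = -611/10
d9 = 391/45
d10 = 136/45
d11 = 661/45
d12 = 1217/75
endpoint = (22, 1823/30)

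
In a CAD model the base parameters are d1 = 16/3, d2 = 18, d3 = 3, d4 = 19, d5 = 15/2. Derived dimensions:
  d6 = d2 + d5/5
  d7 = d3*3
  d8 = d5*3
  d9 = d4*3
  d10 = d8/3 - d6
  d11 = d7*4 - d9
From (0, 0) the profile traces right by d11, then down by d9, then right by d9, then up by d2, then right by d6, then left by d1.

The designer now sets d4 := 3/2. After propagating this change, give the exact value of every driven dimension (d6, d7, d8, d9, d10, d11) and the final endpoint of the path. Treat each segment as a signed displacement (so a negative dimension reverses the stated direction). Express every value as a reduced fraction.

d6 = 39/2
d7 = 9
d8 = 45/2
d9 = 9/2
d10 = -12
d11 = 63/2
endpoint = (301/6, 27/2)

Apply edit: d4 := 3/2
  d6 = d2 + d5/5 = 39/2
  d7 = d3*3 = 9
  d8 = d5*3 = 45/2
  d9 = d4*3 = 9/2
  d10 = d8/3 - d6 = -12
  d11 = d7*4 - d9 = 63/2
Walk from origin (0, 0):
  seg 1: right by d11 = 63/2 → (63/2, 0)
  seg 2: down by d9 = 9/2 → (63/2, -9/2)
  seg 3: right by d9 = 9/2 → (36, -9/2)
  seg 4: up by d2 = 18 → (36, 27/2)
  seg 5: right by d6 = 39/2 → (111/2, 27/2)
  seg 6: left by d1 = 16/3 → (301/6, 27/2)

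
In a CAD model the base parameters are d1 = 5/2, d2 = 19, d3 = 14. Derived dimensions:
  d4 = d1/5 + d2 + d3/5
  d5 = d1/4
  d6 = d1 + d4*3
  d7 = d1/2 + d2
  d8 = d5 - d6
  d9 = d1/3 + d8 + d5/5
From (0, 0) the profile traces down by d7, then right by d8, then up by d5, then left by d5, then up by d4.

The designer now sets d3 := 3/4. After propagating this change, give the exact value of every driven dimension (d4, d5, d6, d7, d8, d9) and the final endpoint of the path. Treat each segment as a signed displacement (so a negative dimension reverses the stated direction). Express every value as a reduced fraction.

Apply edit: d3 := 3/4
  d4 = d1/5 + d2 + d3/5 = 393/20
  d5 = d1/4 = 5/8
  d6 = d1 + d4*3 = 1229/20
  d7 = d1/2 + d2 = 81/4
  d8 = d5 - d6 = -2433/40
  d9 = d1/3 + d8 + d5/5 = -898/15
Walk from origin (0, 0):
  seg 1: down by d7 = 81/4 → (0, -81/4)
  seg 2: right by d8 = -2433/40 → (-2433/40, -81/4)
  seg 3: up by d5 = 5/8 → (-2433/40, -157/8)
  seg 4: left by d5 = 5/8 → (-1229/20, -157/8)
  seg 5: up by d4 = 393/20 → (-1229/20, 1/40)

d4 = 393/20
d5 = 5/8
d6 = 1229/20
d7 = 81/4
d8 = -2433/40
d9 = -898/15
endpoint = (-1229/20, 1/40)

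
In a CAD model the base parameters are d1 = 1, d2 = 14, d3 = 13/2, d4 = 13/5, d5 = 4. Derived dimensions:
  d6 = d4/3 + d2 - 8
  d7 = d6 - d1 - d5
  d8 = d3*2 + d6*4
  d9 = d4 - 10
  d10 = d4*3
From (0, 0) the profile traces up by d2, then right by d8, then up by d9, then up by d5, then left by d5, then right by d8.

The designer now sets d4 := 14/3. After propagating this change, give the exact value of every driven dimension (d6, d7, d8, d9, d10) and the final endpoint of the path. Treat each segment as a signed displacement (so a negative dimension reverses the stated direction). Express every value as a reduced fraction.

Apply edit: d4 := 14/3
  d6 = d4/3 + d2 - 8 = 68/9
  d7 = d6 - d1 - d5 = 23/9
  d8 = d3*2 + d6*4 = 389/9
  d9 = d4 - 10 = -16/3
  d10 = d4*3 = 14
Walk from origin (0, 0):
  seg 1: up by d2 = 14 → (0, 14)
  seg 2: right by d8 = 389/9 → (389/9, 14)
  seg 3: up by d9 = -16/3 → (389/9, 26/3)
  seg 4: up by d5 = 4 → (389/9, 38/3)
  seg 5: left by d5 = 4 → (353/9, 38/3)
  seg 6: right by d8 = 389/9 → (742/9, 38/3)

d6 = 68/9
d7 = 23/9
d8 = 389/9
d9 = -16/3
d10 = 14
endpoint = (742/9, 38/3)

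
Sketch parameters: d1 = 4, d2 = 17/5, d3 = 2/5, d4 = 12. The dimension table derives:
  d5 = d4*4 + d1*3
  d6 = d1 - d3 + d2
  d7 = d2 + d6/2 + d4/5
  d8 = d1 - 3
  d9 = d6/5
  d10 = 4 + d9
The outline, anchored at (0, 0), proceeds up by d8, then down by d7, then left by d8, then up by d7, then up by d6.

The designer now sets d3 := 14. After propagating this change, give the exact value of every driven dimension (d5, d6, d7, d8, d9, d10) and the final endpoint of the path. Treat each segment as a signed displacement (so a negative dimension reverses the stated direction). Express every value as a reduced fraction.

Apply edit: d3 := 14
  d5 = d4*4 + d1*3 = 60
  d6 = d1 - d3 + d2 = -33/5
  d7 = d2 + d6/2 + d4/5 = 5/2
  d8 = d1 - 3 = 1
  d9 = d6/5 = -33/25
  d10 = 4 + d9 = 67/25
Walk from origin (0, 0):
  seg 1: up by d8 = 1 → (0, 1)
  seg 2: down by d7 = 5/2 → (0, -3/2)
  seg 3: left by d8 = 1 → (-1, -3/2)
  seg 4: up by d7 = 5/2 → (-1, 1)
  seg 5: up by d6 = -33/5 → (-1, -28/5)

d5 = 60
d6 = -33/5
d7 = 5/2
d8 = 1
d9 = -33/25
d10 = 67/25
endpoint = (-1, -28/5)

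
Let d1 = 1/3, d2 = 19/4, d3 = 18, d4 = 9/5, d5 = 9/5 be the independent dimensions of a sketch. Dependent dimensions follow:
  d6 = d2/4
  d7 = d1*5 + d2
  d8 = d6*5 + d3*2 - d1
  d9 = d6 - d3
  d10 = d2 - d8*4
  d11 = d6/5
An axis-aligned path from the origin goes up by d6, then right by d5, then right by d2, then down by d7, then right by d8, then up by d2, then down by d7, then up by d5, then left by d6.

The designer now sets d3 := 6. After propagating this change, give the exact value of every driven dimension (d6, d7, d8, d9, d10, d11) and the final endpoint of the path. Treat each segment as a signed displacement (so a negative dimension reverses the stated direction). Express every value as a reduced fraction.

Apply edit: d3 := 6
  d6 = d2/4 = 19/16
  d7 = d1*5 + d2 = 77/12
  d8 = d6*5 + d3*2 - d1 = 845/48
  d9 = d6 - d3 = -77/16
  d10 = d2 - d8*4 = -197/3
  d11 = d6/5 = 19/80
Walk from origin (0, 0):
  seg 1: up by d6 = 19/16 → (0, 19/16)
  seg 2: right by d5 = 9/5 → (9/5, 19/16)
  seg 3: right by d2 = 19/4 → (131/20, 19/16)
  seg 4: down by d7 = 77/12 → (131/20, -251/48)
  seg 5: right by d8 = 845/48 → (5797/240, -251/48)
  seg 6: up by d2 = 19/4 → (5797/240, -23/48)
  seg 7: down by d7 = 77/12 → (5797/240, -331/48)
  seg 8: up by d5 = 9/5 → (5797/240, -1223/240)
  seg 9: left by d6 = 19/16 → (689/30, -1223/240)

d6 = 19/16
d7 = 77/12
d8 = 845/48
d9 = -77/16
d10 = -197/3
d11 = 19/80
endpoint = (689/30, -1223/240)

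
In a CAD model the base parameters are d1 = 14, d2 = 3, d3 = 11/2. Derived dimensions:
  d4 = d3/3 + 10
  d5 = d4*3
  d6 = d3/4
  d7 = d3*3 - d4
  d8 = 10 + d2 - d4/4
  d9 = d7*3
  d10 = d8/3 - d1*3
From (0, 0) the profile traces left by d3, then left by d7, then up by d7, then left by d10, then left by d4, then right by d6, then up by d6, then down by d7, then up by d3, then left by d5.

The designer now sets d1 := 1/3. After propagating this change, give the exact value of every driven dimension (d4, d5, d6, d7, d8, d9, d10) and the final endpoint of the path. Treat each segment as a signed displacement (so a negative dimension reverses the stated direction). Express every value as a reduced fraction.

Apply edit: d1 := 1/3
  d4 = d3/3 + 10 = 71/6
  d5 = d4*3 = 71/2
  d6 = d3/4 = 11/8
  d7 = d3*3 - d4 = 14/3
  d8 = 10 + d2 - d4/4 = 241/24
  d9 = d7*3 = 14
  d10 = d8/3 - d1*3 = 169/72
Walk from origin (0, 0):
  seg 1: left by d3 = 11/2 → (-11/2, 0)
  seg 2: left by d7 = 14/3 → (-61/6, 0)
  seg 3: up by d7 = 14/3 → (-61/6, 14/3)
  seg 4: left by d10 = 169/72 → (-901/72, 14/3)
  seg 5: left by d4 = 71/6 → (-1753/72, 14/3)
  seg 6: right by d6 = 11/8 → (-827/36, 14/3)
  seg 7: up by d6 = 11/8 → (-827/36, 145/24)
  seg 8: down by d7 = 14/3 → (-827/36, 11/8)
  seg 9: up by d3 = 11/2 → (-827/36, 55/8)
  seg 10: left by d5 = 71/2 → (-2105/36, 55/8)

d4 = 71/6
d5 = 71/2
d6 = 11/8
d7 = 14/3
d8 = 241/24
d9 = 14
d10 = 169/72
endpoint = (-2105/36, 55/8)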